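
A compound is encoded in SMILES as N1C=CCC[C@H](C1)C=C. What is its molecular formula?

C8H13N

Heavy atoms from the SMILES: 8 C, 1 N.
Implicit hydrogens by atom environment:
  4 × C: 2 H each → 8
  4 × C: 1 H each → 4
  1 × N: 1 H
  Total hydrogens = 13.
Molecular formula: C8H13N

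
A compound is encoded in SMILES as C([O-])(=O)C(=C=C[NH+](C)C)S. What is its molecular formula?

C6H9NO2S

Heavy atoms from the SMILES: 6 C, 1 N, 2 O, 1 S.
Implicit hydrogens by atom environment:
  3 × C: no H
  2 × C: 3 H each → 6
  1 × C: 1 H
  1 × N (charge +1): 1 H
  1 × O: no H
  1 × O (charge -1): no H
  1 × S: 1 H
  Total hydrogens = 9.
Molecular formula: C6H9NO2S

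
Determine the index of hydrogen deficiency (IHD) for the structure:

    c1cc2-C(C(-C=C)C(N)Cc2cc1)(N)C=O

7

Molecular formula from the SMILES: C13H16N2O.
DoU = (2C + 2 + N − H − X)/2 = (2·13 + 2 + 2 − 16 − 0)/2 = 14/2 = 7.
(Structurally: 2 ring(s) + 5 π bond(s) = 7.)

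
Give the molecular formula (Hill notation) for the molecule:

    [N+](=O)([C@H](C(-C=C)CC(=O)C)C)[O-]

C8H13NO3

Heavy atoms from the SMILES: 8 C, 1 N, 3 O.
Implicit hydrogens by atom environment:
  3 × C: 1 H each → 3
  2 × C: 3 H each → 6
  2 × C: 2 H each → 4
  2 × O: no H
  1 × C: no H
  1 × N (charge +1): no H
  1 × O (charge -1): no H
  Total hydrogens = 13.
Molecular formula: C8H13NO3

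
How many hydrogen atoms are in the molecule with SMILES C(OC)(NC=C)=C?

9

Hydrogens are implicit in SMILES; fill each atom to its normal valence:
  2 × C: 2 H each → 4
  1 × C: 3 H
  1 × C: 1 H
  1 × C: no H
  1 × N: 1 H
  1 × O: no H
  Total hydrogens = 9.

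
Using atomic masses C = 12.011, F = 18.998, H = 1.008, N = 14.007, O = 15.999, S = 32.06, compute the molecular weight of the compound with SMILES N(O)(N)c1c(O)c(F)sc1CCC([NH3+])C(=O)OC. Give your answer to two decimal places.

Molecular formula: C9H15FN3O4S+.
M = 9×12.011 + 1×18.998 + 15×1.008 + 3×14.007 + 4×15.999 + 1×32.06 = 280.29 g/mol.

280.29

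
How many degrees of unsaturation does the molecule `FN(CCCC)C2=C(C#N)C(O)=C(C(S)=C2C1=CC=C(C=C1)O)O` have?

Molecular formula from the SMILES: C17H17FN2O3S.
DoU = (2C + 2 + N − H − X)/2 = (2·17 + 2 + 2 − 17 − 1)/2 = 20/2 = 10.
(Structurally: 2 ring(s) + 8 π bond(s) = 10.)

10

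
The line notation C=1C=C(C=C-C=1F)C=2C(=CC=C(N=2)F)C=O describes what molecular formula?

Heavy atoms from the SMILES: 12 C, 2 F, 1 N, 1 O.
Implicit hydrogens by atom environment:
  6 × C (aromatic): 1 H each → 6
  5 × C (aromatic): no H
  2 × F: no H
  1 × C: 1 H
  1 × N (aromatic): no H
  1 × O: no H
  Total hydrogens = 7.
Molecular formula: C12H7F2NO

C12H7F2NO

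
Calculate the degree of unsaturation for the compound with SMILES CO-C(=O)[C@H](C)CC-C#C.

Molecular formula from the SMILES: C8H12O2.
DoU = (2C + 2 + N − H − X)/2 = (2·8 + 2 + 0 − 12 − 0)/2 = 6/2 = 3.
(Structurally: 0 ring(s) + 3 π bond(s) = 3.)

3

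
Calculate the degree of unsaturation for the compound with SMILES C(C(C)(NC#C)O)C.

2

Molecular formula from the SMILES: C6H11NO.
DoU = (2C + 2 + N − H − X)/2 = (2·6 + 2 + 1 − 11 − 0)/2 = 4/2 = 2.
(Structurally: 0 ring(s) + 2 π bond(s) = 2.)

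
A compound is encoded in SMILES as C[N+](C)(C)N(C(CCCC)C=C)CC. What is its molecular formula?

C12H27N2+

Heavy atoms from the SMILES: 12 C, 2 N.
Implicit hydrogens by atom environment:
  5 × C: 3 H each → 15
  5 × C: 2 H each → 10
  2 × C: 1 H each → 2
  1 × N: no H
  1 × N (charge +1): no H
  Total hydrogens = 27.
Net charge +1.
Molecular formula: C12H27N2+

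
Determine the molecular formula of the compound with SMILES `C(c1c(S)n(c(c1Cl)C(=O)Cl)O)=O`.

Heavy atoms from the SMILES: 6 C, 2 Cl, 1 N, 3 O, 1 S.
Implicit hydrogens by atom environment:
  4 × C (aromatic): no H
  2 × Cl: no H
  2 × O: no H
  1 × C: 1 H
  1 × C: no H
  1 × N (aromatic): no H
  1 × O: 1 H
  1 × S: 1 H
  Total hydrogens = 3.
Molecular formula: C6H3Cl2NO3S

C6H3Cl2NO3S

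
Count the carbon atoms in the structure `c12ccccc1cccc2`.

10

The symbol for carbon appears 10 times in the SMILES. Lowercase c denotes aromatic carbon and counts toward C.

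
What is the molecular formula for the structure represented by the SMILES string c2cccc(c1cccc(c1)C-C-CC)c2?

C16H18

Heavy atoms from the SMILES: 16 C.
Implicit hydrogens by atom environment:
  9 × C (aromatic): 1 H each → 9
  3 × C: 2 H each → 6
  3 × C (aromatic): no H
  1 × C: 3 H
  Total hydrogens = 18.
Molecular formula: C16H18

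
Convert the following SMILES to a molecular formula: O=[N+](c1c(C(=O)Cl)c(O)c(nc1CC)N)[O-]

Heavy atoms from the SMILES: 8 C, 1 Cl, 3 N, 4 O.
Implicit hydrogens by atom environment:
  5 × C (aromatic): no H
  2 × O: no H
  1 × C: 3 H
  1 × C: 2 H
  1 × C: no H
  1 × Cl: no H
  1 × N: 2 H
  1 × N (aromatic): no H
  1 × N (charge +1): no H
  1 × O: 1 H
  1 × O (charge -1): no H
  Total hydrogens = 8.
Molecular formula: C8H8ClN3O4

C8H8ClN3O4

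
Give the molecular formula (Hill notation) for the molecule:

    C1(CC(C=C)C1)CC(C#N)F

Heavy atoms from the SMILES: 9 C, 1 F, 1 N.
Implicit hydrogens by atom environment:
  4 × C: 2 H each → 8
  4 × C: 1 H each → 4
  1 × C: no H
  1 × F: no H
  1 × N: no H
  Total hydrogens = 12.
Molecular formula: C9H12FN

C9H12FN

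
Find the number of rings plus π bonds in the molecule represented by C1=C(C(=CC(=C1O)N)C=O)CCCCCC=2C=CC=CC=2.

9

Molecular formula from the SMILES: C18H21NO2.
DoU = (2C + 2 + N − H − X)/2 = (2·18 + 2 + 1 − 21 − 0)/2 = 18/2 = 9.
(Structurally: 2 ring(s) + 7 π bond(s) = 9.)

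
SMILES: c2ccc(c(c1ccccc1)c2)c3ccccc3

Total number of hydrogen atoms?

14

Hydrogens are implicit in SMILES; fill each atom to its normal valence:
  14 × C (aromatic): 1 H each → 14
  4 × C (aromatic): no H
  Total hydrogens = 14.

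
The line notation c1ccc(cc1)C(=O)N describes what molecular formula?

C7H7NO

Heavy atoms from the SMILES: 7 C, 1 N, 1 O.
Implicit hydrogens by atom environment:
  5 × C (aromatic): 1 H each → 5
  1 × C (aromatic): no H
  1 × C: no H
  1 × N: 2 H
  1 × O: no H
  Total hydrogens = 7.
Molecular formula: C7H7NO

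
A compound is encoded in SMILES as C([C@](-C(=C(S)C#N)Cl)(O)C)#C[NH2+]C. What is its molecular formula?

Heavy atoms from the SMILES: 8 C, 1 Cl, 2 N, 1 O, 1 S.
Implicit hydrogens by atom environment:
  6 × C: no H
  2 × C: 3 H each → 6
  1 × Cl: no H
  1 × N (charge +1): 2 H
  1 × N: no H
  1 × O: 1 H
  1 × S: 1 H
  Total hydrogens = 10.
Net charge +1.
Molecular formula: C8H10ClN2OS+

C8H10ClN2OS+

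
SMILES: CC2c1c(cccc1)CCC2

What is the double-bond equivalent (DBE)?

5

Molecular formula from the SMILES: C11H14.
DoU = (2C + 2 + N − H − X)/2 = (2·11 + 2 + 0 − 14 − 0)/2 = 10/2 = 5.
(Structurally: 2 ring(s) + 3 π bond(s) = 5.)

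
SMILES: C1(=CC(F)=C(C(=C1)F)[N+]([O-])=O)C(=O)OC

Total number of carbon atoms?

8

The symbol for carbon appears 8 times in the SMILES.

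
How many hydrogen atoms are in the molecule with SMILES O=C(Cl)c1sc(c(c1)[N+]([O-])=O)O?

2

Hydrogens are implicit in SMILES; fill each atom to its normal valence:
  3 × C (aromatic): no H
  2 × O: no H
  1 × C (aromatic): 1 H
  1 × C: no H
  1 × Cl: no H
  1 × N (charge +1): no H
  1 × O: 1 H
  1 × O (charge -1): no H
  1 × S (aromatic): no H
  Total hydrogens = 2.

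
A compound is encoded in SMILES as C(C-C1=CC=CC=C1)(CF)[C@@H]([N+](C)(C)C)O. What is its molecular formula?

Heavy atoms from the SMILES: 13 C, 1 F, 1 N, 1 O.
Implicit hydrogens by atom environment:
  5 × C (aromatic): 1 H each → 5
  3 × C: 3 H each → 9
  2 × C: 2 H each → 4
  2 × C: 1 H each → 2
  1 × C (aromatic): no H
  1 × F: no H
  1 × N (charge +1): no H
  1 × O: 1 H
  Total hydrogens = 21.
Net charge +1.
Molecular formula: C13H21FNO+

C13H21FNO+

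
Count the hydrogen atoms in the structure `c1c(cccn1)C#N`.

4

Hydrogens are implicit in SMILES; fill each atom to its normal valence:
  4 × C (aromatic): 1 H each → 4
  1 × C (aromatic): no H
  1 × C: no H
  1 × N (aromatic): no H
  1 × N: no H
  Total hydrogens = 4.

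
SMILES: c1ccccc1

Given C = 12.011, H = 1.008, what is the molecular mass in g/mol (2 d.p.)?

78.11

Molecular formula: C6H6.
M = 6×12.011 + 6×1.008 = 78.11 g/mol.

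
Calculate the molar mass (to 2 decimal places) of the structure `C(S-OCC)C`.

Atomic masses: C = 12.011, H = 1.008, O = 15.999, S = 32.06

106.18

Molecular formula: C4H10OS.
M = 4×12.011 + 10×1.008 + 1×15.999 + 1×32.06 = 106.18 g/mol.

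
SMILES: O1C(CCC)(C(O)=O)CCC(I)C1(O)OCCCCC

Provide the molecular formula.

C14H25IO5

Heavy atoms from the SMILES: 14 C, 1 I, 5 O.
Implicit hydrogens by atom environment:
  8 × C: 2 H each → 16
  3 × C: no H
  3 × O: no H
  2 × C: 3 H each → 6
  2 × O: 1 H each → 2
  1 × C: 1 H
  1 × I: no H
  Total hydrogens = 25.
Molecular formula: C14H25IO5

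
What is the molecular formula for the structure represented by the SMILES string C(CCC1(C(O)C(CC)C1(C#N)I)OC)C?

C12H20INO2

Heavy atoms from the SMILES: 12 C, 1 I, 1 N, 2 O.
Implicit hydrogens by atom environment:
  4 × C: 2 H each → 8
  3 × C: 3 H each → 9
  3 × C: no H
  2 × C: 1 H each → 2
  1 × I: no H
  1 × N: no H
  1 × O: 1 H
  1 × O: no H
  Total hydrogens = 20.
Molecular formula: C12H20INO2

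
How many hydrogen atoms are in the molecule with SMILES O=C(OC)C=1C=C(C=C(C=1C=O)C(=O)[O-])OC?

Hydrogens are implicit in SMILES; fill each atom to its normal valence:
  5 × O: no H
  4 × C (aromatic): no H
  2 × C: 3 H each → 6
  2 × C (aromatic): 1 H each → 2
  2 × C: no H
  1 × C: 1 H
  1 × O (charge -1): no H
  Total hydrogens = 9.

9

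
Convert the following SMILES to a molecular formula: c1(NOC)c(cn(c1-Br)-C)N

C6H10BrN3O

Heavy atoms from the SMILES: 1 Br, 6 C, 3 N, 1 O.
Implicit hydrogens by atom environment:
  3 × C (aromatic): no H
  2 × C: 3 H each → 6
  1 × Br: no H
  1 × C (aromatic): 1 H
  1 × N: 2 H
  1 × N: 1 H
  1 × N (aromatic): no H
  1 × O: no H
  Total hydrogens = 10.
Molecular formula: C6H10BrN3O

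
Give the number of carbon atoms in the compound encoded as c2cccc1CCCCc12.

10

The symbol for carbon appears 10 times in the SMILES. Lowercase c denotes aromatic carbon and counts toward C.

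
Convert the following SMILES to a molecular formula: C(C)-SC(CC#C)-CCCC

Heavy atoms from the SMILES: 10 C, 1 S.
Implicit hydrogens by atom environment:
  5 × C: 2 H each → 10
  2 × C: 3 H each → 6
  2 × C: 1 H each → 2
  1 × C: no H
  1 × S: no H
  Total hydrogens = 18.
Molecular formula: C10H18S

C10H18S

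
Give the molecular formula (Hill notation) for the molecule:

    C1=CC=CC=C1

C6H6

Heavy atoms from the SMILES: 6 C.
Implicit hydrogens by atom environment:
  6 × C (aromatic): 1 H each → 6
  Total hydrogens = 6.
Molecular formula: C6H6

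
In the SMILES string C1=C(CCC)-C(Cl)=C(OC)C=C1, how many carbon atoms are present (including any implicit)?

10

The symbol for carbon appears 10 times in the SMILES. (Cl is a single chlorine, not C + l.)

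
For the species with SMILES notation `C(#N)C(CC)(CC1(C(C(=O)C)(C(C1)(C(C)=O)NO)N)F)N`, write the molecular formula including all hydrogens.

C13H21FN4O3

Heavy atoms from the SMILES: 13 C, 1 F, 4 N, 3 O.
Implicit hydrogens by atom environment:
  7 × C: no H
  3 × C: 3 H each → 9
  3 × C: 2 H each → 6
  2 × N: 2 H each → 4
  2 × O: no H
  1 × F: no H
  1 × N: 1 H
  1 × N: no H
  1 × O: 1 H
  Total hydrogens = 21.
Molecular formula: C13H21FN4O3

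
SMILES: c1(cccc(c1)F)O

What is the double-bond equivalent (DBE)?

4

Molecular formula from the SMILES: C6H5FO.
DoU = (2C + 2 + N − H − X)/2 = (2·6 + 2 + 0 − 5 − 1)/2 = 8/2 = 4.
(Structurally: 1 ring(s) + 3 π bond(s) = 4.)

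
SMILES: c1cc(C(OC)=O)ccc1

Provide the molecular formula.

Heavy atoms from the SMILES: 8 C, 2 O.
Implicit hydrogens by atom environment:
  5 × C (aromatic): 1 H each → 5
  2 × O: no H
  1 × C: 3 H
  1 × C (aromatic): no H
  1 × C: no H
  Total hydrogens = 8.
Molecular formula: C8H8O2

C8H8O2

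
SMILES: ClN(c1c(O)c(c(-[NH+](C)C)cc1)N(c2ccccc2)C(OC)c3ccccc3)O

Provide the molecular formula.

C22H25ClN3O3+

Heavy atoms from the SMILES: 22 C, 1 Cl, 3 N, 3 O.
Implicit hydrogens by atom environment:
  12 × C (aromatic): 1 H each → 12
  6 × C (aromatic): no H
  3 × C: 3 H each → 9
  2 × N: no H
  2 × O: 1 H each → 2
  1 × C: 1 H
  1 × Cl: no H
  1 × N (charge +1): 1 H
  1 × O: no H
  Total hydrogens = 25.
Net charge +1.
Molecular formula: C22H25ClN3O3+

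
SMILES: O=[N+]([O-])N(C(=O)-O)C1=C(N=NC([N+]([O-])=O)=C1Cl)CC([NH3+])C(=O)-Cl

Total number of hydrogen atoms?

7

Hydrogens are implicit in SMILES; fill each atom to its normal valence:
  4 × C (aromatic): no H
  4 × O: no H
  2 × C: no H
  2 × Cl: no H
  2 × N (aromatic): no H
  2 × N (charge +1): no H
  2 × O (charge -1): no H
  1 × C: 2 H
  1 × C: 1 H
  1 × N (charge +1): 3 H
  1 × N: no H
  1 × O: 1 H
  Total hydrogens = 7.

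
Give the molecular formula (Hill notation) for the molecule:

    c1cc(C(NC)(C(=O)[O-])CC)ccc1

C11H14NO2-

Heavy atoms from the SMILES: 11 C, 1 N, 2 O.
Implicit hydrogens by atom environment:
  5 × C (aromatic): 1 H each → 5
  2 × C: 3 H each → 6
  2 × C: no H
  1 × C: 2 H
  1 × C (aromatic): no H
  1 × N: 1 H
  1 × O: no H
  1 × O (charge -1): no H
  Total hydrogens = 14.
Net charge -1.
Molecular formula: C11H14NO2-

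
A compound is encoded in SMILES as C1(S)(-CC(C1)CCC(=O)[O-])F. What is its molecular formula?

C7H10FO2S-

Heavy atoms from the SMILES: 7 C, 1 F, 2 O, 1 S.
Implicit hydrogens by atom environment:
  4 × C: 2 H each → 8
  2 × C: no H
  1 × C: 1 H
  1 × F: no H
  1 × O: no H
  1 × O (charge -1): no H
  1 × S: 1 H
  Total hydrogens = 10.
Net charge -1.
Molecular formula: C7H10FO2S-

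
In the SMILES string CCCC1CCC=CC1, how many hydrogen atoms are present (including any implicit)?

16

Hydrogens are implicit in SMILES; fill each atom to its normal valence:
  5 × C: 2 H each → 10
  3 × C: 1 H each → 3
  1 × C: 3 H
  Total hydrogens = 16.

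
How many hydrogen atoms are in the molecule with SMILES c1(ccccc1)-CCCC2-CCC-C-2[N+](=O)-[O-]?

19

Hydrogens are implicit in SMILES; fill each atom to its normal valence:
  6 × C: 2 H each → 12
  5 × C (aromatic): 1 H each → 5
  2 × C: 1 H each → 2
  1 × C (aromatic): no H
  1 × N (charge +1): no H
  1 × O: no H
  1 × O (charge -1): no H
  Total hydrogens = 19.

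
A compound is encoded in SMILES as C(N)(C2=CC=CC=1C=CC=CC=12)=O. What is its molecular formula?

C11H9NO

Heavy atoms from the SMILES: 11 C, 1 N, 1 O.
Implicit hydrogens by atom environment:
  7 × C (aromatic): 1 H each → 7
  3 × C (aromatic): no H
  1 × C: no H
  1 × N: 2 H
  1 × O: no H
  Total hydrogens = 9.
Molecular formula: C11H9NO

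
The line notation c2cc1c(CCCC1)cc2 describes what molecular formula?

C10H12

Heavy atoms from the SMILES: 10 C.
Implicit hydrogens by atom environment:
  4 × C: 2 H each → 8
  4 × C (aromatic): 1 H each → 4
  2 × C (aromatic): no H
  Total hydrogens = 12.
Molecular formula: C10H12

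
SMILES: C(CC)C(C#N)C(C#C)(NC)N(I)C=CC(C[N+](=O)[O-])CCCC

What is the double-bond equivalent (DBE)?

6

Molecular formula from the SMILES: C17H27IN4O2.
DoU = (2C + 2 + N − H − X)/2 = (2·17 + 2 + 4 − 27 − 1)/2 = 12/2 = 6.
(Structurally: 0 ring(s) + 6 π bond(s) = 6.)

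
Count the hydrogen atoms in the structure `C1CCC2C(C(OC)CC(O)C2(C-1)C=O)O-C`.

Hydrogens are implicit in SMILES; fill each atom to its normal valence:
  5 × C: 2 H each → 10
  5 × C: 1 H each → 5
  3 × O: no H
  2 × C: 3 H each → 6
  1 × C: no H
  1 × O: 1 H
  Total hydrogens = 22.

22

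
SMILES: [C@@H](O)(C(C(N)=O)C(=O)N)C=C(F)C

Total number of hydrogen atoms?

Hydrogens are implicit in SMILES; fill each atom to its normal valence:
  3 × C: 1 H each → 3
  3 × C: no H
  2 × N: 2 H each → 4
  2 × O: no H
  1 × C: 3 H
  1 × F: no H
  1 × O: 1 H
  Total hydrogens = 11.

11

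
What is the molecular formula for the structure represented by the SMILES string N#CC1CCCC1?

Heavy atoms from the SMILES: 6 C, 1 N.
Implicit hydrogens by atom environment:
  4 × C: 2 H each → 8
  1 × C: 1 H
  1 × C: no H
  1 × N: no H
  Total hydrogens = 9.
Molecular formula: C6H9N

C6H9N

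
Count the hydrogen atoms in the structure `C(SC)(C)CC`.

12

Hydrogens are implicit in SMILES; fill each atom to its normal valence:
  3 × C: 3 H each → 9
  1 × C: 2 H
  1 × C: 1 H
  1 × S: no H
  Total hydrogens = 12.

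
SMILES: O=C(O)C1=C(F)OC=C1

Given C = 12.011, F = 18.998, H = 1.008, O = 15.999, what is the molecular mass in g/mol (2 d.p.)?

130.07

Molecular formula: C5H3FO3.
M = 5×12.011 + 1×18.998 + 3×1.008 + 3×15.999 = 130.07 g/mol.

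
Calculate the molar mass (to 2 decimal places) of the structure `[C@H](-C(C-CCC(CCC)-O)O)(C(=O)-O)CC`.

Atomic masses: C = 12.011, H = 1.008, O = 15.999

Molecular formula: C12H24O4.
M = 12×12.011 + 24×1.008 + 4×15.999 = 232.32 g/mol.

232.32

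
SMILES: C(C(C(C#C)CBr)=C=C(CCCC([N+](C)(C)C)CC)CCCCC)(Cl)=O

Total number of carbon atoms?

The symbol for carbon appears 22 times in the SMILES. (Cl is a single chlorine, not C + l.)

22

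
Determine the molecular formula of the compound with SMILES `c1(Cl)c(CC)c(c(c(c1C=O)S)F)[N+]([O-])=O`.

C9H7ClFNO3S

Heavy atoms from the SMILES: 9 C, 1 Cl, 1 F, 1 N, 3 O, 1 S.
Implicit hydrogens by atom environment:
  6 × C (aromatic): no H
  2 × O: no H
  1 × C: 3 H
  1 × C: 2 H
  1 × C: 1 H
  1 × Cl: no H
  1 × F: no H
  1 × N (charge +1): no H
  1 × O (charge -1): no H
  1 × S: 1 H
  Total hydrogens = 7.
Molecular formula: C9H7ClFNO3S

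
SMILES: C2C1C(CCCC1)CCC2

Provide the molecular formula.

Heavy atoms from the SMILES: 10 C.
Implicit hydrogens by atom environment:
  8 × C: 2 H each → 16
  2 × C: 1 H each → 2
  Total hydrogens = 18.
Molecular formula: C10H18

C10H18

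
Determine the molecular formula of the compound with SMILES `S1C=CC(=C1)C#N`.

Heavy atoms from the SMILES: 5 C, 1 N, 1 S.
Implicit hydrogens by atom environment:
  3 × C (aromatic): 1 H each → 3
  1 × C (aromatic): no H
  1 × C: no H
  1 × N: no H
  1 × S (aromatic): no H
  Total hydrogens = 3.
Molecular formula: C5H3NS

C5H3NS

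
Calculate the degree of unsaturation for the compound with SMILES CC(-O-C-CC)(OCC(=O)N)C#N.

Molecular formula from the SMILES: C8H14N2O3.
DoU = (2C + 2 + N − H − X)/2 = (2·8 + 2 + 2 − 14 − 0)/2 = 6/2 = 3.
(Structurally: 0 ring(s) + 3 π bond(s) = 3.)

3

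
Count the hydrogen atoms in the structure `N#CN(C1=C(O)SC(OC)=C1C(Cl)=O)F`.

Hydrogens are implicit in SMILES; fill each atom to its normal valence:
  4 × C (aromatic): no H
  2 × C: no H
  2 × N: no H
  2 × O: no H
  1 × C: 3 H
  1 × Cl: no H
  1 × F: no H
  1 × O: 1 H
  1 × S (aromatic): no H
  Total hydrogens = 4.

4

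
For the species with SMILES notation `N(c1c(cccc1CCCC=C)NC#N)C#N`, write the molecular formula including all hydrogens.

C13H14N4

Heavy atoms from the SMILES: 13 C, 4 N.
Implicit hydrogens by atom environment:
  4 × C: 2 H each → 8
  3 × C (aromatic): 1 H each → 3
  3 × C (aromatic): no H
  2 × C: no H
  2 × N: 1 H each → 2
  2 × N: no H
  1 × C: 1 H
  Total hydrogens = 14.
Molecular formula: C13H14N4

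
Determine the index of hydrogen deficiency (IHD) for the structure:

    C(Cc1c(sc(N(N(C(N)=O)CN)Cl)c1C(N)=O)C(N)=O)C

Molecular formula from the SMILES: C11H17ClN6O3S.
DoU = (2C + 2 + N − H − X)/2 = (2·11 + 2 + 6 − 17 − 1)/2 = 12/2 = 6.
(Structurally: 1 ring(s) + 5 π bond(s) = 6.)

6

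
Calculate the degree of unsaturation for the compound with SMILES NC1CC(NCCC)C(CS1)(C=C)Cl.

2

Molecular formula from the SMILES: C10H19ClN2S.
DoU = (2C + 2 + N − H − X)/2 = (2·10 + 2 + 2 − 19 − 1)/2 = 4/2 = 2.
(Structurally: 1 ring(s) + 1 π bond(s) = 2.)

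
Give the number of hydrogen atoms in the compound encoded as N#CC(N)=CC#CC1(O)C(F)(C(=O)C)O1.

7

Hydrogens are implicit in SMILES; fill each atom to its normal valence:
  7 × C: no H
  2 × O: no H
  1 × C: 3 H
  1 × C: 1 H
  1 × F: no H
  1 × N: 2 H
  1 × N: no H
  1 × O: 1 H
  Total hydrogens = 7.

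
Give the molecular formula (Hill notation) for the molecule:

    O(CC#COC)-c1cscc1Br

C8H7BrO2S

Heavy atoms from the SMILES: 1 Br, 8 C, 2 O, 1 S.
Implicit hydrogens by atom environment:
  2 × C (aromatic): 1 H each → 2
  2 × C (aromatic): no H
  2 × C: no H
  2 × O: no H
  1 × Br: no H
  1 × C: 3 H
  1 × C: 2 H
  1 × S (aromatic): no H
  Total hydrogens = 7.
Molecular formula: C8H7BrO2S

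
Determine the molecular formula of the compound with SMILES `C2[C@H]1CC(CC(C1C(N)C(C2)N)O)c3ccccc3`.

C16H24N2O

Heavy atoms from the SMILES: 16 C, 2 N, 1 O.
Implicit hydrogens by atom environment:
  6 × C: 1 H each → 6
  5 × C (aromatic): 1 H each → 5
  4 × C: 2 H each → 8
  2 × N: 2 H each → 4
  1 × C (aromatic): no H
  1 × O: 1 H
  Total hydrogens = 24.
Molecular formula: C16H24N2O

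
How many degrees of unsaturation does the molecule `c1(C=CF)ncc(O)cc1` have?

Molecular formula from the SMILES: C7H6FNO.
DoU = (2C + 2 + N − H − X)/2 = (2·7 + 2 + 1 − 6 − 1)/2 = 10/2 = 5.
(Structurally: 1 ring(s) + 4 π bond(s) = 5.)

5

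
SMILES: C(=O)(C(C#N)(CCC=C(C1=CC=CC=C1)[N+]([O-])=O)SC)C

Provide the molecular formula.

Heavy atoms from the SMILES: 15 C, 2 N, 3 O, 1 S.
Implicit hydrogens by atom environment:
  5 × C (aromatic): 1 H each → 5
  4 × C: no H
  2 × C: 3 H each → 6
  2 × C: 2 H each → 4
  2 × O: no H
  1 × C: 1 H
  1 × C (aromatic): no H
  1 × N: no H
  1 × N (charge +1): no H
  1 × O (charge -1): no H
  1 × S: no H
  Total hydrogens = 16.
Molecular formula: C15H16N2O3S

C15H16N2O3S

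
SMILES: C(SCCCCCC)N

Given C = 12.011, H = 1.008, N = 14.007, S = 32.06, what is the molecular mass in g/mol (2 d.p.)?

147.28

Molecular formula: C7H17NS.
M = 7×12.011 + 17×1.008 + 1×14.007 + 1×32.06 = 147.28 g/mol.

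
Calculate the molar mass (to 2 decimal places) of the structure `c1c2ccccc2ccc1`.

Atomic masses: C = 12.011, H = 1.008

128.17

Molecular formula: C10H8.
M = 10×12.011 + 8×1.008 = 128.17 g/mol.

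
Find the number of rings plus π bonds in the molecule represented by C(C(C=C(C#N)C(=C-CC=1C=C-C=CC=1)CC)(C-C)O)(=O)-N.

Molecular formula from the SMILES: C18H22N2O2.
DoU = (2C + 2 + N − H − X)/2 = (2·18 + 2 + 2 − 22 − 0)/2 = 18/2 = 9.
(Structurally: 1 ring(s) + 8 π bond(s) = 9.)

9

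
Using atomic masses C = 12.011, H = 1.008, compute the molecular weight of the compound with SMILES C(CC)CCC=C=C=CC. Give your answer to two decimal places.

136.24

Molecular formula: C10H16.
M = 10×12.011 + 16×1.008 = 136.24 g/mol.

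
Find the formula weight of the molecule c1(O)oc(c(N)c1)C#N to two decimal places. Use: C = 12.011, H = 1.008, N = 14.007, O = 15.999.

124.10

Molecular formula: C5H4N2O2.
M = 5×12.011 + 4×1.008 + 2×14.007 + 2×15.999 = 124.10 g/mol.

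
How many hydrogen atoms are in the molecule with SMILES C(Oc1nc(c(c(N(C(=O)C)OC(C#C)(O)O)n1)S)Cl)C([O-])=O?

Hydrogens are implicit in SMILES; fill each atom to its normal valence:
  4 × C (aromatic): no H
  4 × C: no H
  4 × O: no H
  2 × N (aromatic): no H
  2 × O: 1 H each → 2
  1 × C: 3 H
  1 × C: 2 H
  1 × C: 1 H
  1 × Cl: no H
  1 × N: no H
  1 × O (charge -1): no H
  1 × S: 1 H
  Total hydrogens = 9.

9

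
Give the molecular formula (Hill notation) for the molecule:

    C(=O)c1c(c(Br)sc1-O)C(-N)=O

Heavy atoms from the SMILES: 1 Br, 6 C, 1 N, 3 O, 1 S.
Implicit hydrogens by atom environment:
  4 × C (aromatic): no H
  2 × O: no H
  1 × Br: no H
  1 × C: 1 H
  1 × C: no H
  1 × N: 2 H
  1 × O: 1 H
  1 × S (aromatic): no H
  Total hydrogens = 4.
Molecular formula: C6H4BrNO3S

C6H4BrNO3S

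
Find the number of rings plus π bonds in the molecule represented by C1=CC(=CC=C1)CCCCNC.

Molecular formula from the SMILES: C11H17N.
DoU = (2C + 2 + N − H − X)/2 = (2·11 + 2 + 1 − 17 − 0)/2 = 8/2 = 4.
(Structurally: 1 ring(s) + 3 π bond(s) = 4.)

4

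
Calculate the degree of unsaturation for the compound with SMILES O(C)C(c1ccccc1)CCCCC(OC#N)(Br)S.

Molecular formula from the SMILES: C14H18BrNO2S.
DoU = (2C + 2 + N − H − X)/2 = (2·14 + 2 + 1 − 18 − 1)/2 = 12/2 = 6.
(Structurally: 1 ring(s) + 5 π bond(s) = 6.)

6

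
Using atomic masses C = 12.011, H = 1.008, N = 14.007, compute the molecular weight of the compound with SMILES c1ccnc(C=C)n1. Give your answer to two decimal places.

Molecular formula: C6H6N2.
M = 6×12.011 + 6×1.008 + 2×14.007 = 106.13 g/mol.

106.13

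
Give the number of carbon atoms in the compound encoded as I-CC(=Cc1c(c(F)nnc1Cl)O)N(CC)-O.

9

The symbol for carbon appears 9 times in the SMILES. Lowercase c denotes aromatic carbon and counts toward C.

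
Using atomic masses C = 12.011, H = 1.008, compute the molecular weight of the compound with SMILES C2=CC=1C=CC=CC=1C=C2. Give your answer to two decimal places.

Molecular formula: C10H8.
M = 10×12.011 + 8×1.008 = 128.17 g/mol.

128.17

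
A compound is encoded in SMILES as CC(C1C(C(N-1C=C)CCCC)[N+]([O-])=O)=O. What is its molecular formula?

Heavy atoms from the SMILES: 11 C, 2 N, 3 O.
Implicit hydrogens by atom environment:
  4 × C: 2 H each → 8
  4 × C: 1 H each → 4
  2 × C: 3 H each → 6
  2 × O: no H
  1 × C: no H
  1 × N: no H
  1 × N (charge +1): no H
  1 × O (charge -1): no H
  Total hydrogens = 18.
Molecular formula: C11H18N2O3

C11H18N2O3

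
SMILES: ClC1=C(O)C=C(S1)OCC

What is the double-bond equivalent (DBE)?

3

Molecular formula from the SMILES: C6H7ClO2S.
DoU = (2C + 2 + N − H − X)/2 = (2·6 + 2 + 0 − 7 − 1)/2 = 6/2 = 3.
(Structurally: 1 ring(s) + 2 π bond(s) = 3.)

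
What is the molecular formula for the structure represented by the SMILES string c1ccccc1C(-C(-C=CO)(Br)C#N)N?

C11H11BrN2O

Heavy atoms from the SMILES: 1 Br, 11 C, 2 N, 1 O.
Implicit hydrogens by atom environment:
  5 × C (aromatic): 1 H each → 5
  3 × C: 1 H each → 3
  2 × C: no H
  1 × Br: no H
  1 × C (aromatic): no H
  1 × N: 2 H
  1 × N: no H
  1 × O: 1 H
  Total hydrogens = 11.
Molecular formula: C11H11BrN2O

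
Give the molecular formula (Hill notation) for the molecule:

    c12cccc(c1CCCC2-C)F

C11H13F

Heavy atoms from the SMILES: 11 C, 1 F.
Implicit hydrogens by atom environment:
  3 × C: 2 H each → 6
  3 × C (aromatic): 1 H each → 3
  3 × C (aromatic): no H
  1 × C: 3 H
  1 × C: 1 H
  1 × F: no H
  Total hydrogens = 13.
Molecular formula: C11H13F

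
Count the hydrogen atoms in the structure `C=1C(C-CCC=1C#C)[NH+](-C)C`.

16

Hydrogens are implicit in SMILES; fill each atom to its normal valence:
  3 × C: 2 H each → 6
  3 × C: 1 H each → 3
  2 × C: 3 H each → 6
  2 × C: no H
  1 × N (charge +1): 1 H
  Total hydrogens = 16.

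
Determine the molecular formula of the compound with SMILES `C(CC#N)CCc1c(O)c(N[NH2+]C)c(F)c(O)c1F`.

Heavy atoms from the SMILES: 12 C, 2 F, 3 N, 2 O.
Implicit hydrogens by atom environment:
  6 × C (aromatic): no H
  4 × C: 2 H each → 8
  2 × F: no H
  2 × O: 1 H each → 2
  1 × C: 3 H
  1 × C: no H
  1 × N (charge +1): 2 H
  1 × N: 1 H
  1 × N: no H
  Total hydrogens = 16.
Net charge +1.
Molecular formula: C12H16F2N3O2+

C12H16F2N3O2+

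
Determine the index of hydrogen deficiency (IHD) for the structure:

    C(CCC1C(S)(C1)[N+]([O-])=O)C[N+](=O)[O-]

3

Molecular formula from the SMILES: C7H12N2O4S.
DoU = (2C + 2 + N − H − X)/2 = (2·7 + 2 + 2 − 12 − 0)/2 = 6/2 = 3.
(Structurally: 1 ring(s) + 2 π bond(s) = 3.)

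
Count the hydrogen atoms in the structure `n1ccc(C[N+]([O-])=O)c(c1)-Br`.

Hydrogens are implicit in SMILES; fill each atom to its normal valence:
  3 × C (aromatic): 1 H each → 3
  2 × C (aromatic): no H
  1 × Br: no H
  1 × C: 2 H
  1 × N (aromatic): no H
  1 × N (charge +1): no H
  1 × O: no H
  1 × O (charge -1): no H
  Total hydrogens = 5.

5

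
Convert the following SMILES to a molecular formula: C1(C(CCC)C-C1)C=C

Heavy atoms from the SMILES: 9 C.
Implicit hydrogens by atom environment:
  5 × C: 2 H each → 10
  3 × C: 1 H each → 3
  1 × C: 3 H
  Total hydrogens = 16.
Molecular formula: C9H16

C9H16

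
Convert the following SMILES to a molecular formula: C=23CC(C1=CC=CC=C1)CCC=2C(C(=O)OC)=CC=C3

C18H18O2

Heavy atoms from the SMILES: 18 C, 2 O.
Implicit hydrogens by atom environment:
  8 × C (aromatic): 1 H each → 8
  4 × C (aromatic): no H
  3 × C: 2 H each → 6
  2 × O: no H
  1 × C: 3 H
  1 × C: 1 H
  1 × C: no H
  Total hydrogens = 18.
Molecular formula: C18H18O2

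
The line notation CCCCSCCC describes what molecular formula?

C7H16S

Heavy atoms from the SMILES: 7 C, 1 S.
Implicit hydrogens by atom environment:
  5 × C: 2 H each → 10
  2 × C: 3 H each → 6
  1 × S: no H
  Total hydrogens = 16.
Molecular formula: C7H16S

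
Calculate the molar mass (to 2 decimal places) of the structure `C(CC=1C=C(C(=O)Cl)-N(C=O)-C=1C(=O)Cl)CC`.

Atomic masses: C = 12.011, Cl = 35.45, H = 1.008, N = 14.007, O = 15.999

276.11

Molecular formula: C11H11Cl2NO3.
M = 11×12.011 + 2×35.45 + 11×1.008 + 1×14.007 + 3×15.999 = 276.11 g/mol.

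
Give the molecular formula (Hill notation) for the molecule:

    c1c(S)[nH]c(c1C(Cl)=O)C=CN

Heavy atoms from the SMILES: 7 C, 1 Cl, 2 N, 1 O, 1 S.
Implicit hydrogens by atom environment:
  3 × C (aromatic): no H
  2 × C: 1 H each → 2
  1 × C (aromatic): 1 H
  1 × C: no H
  1 × Cl: no H
  1 × N: 2 H
  1 × N (aromatic): 1 H
  1 × O: no H
  1 × S: 1 H
  Total hydrogens = 7.
Molecular formula: C7H7ClN2OS

C7H7ClN2OS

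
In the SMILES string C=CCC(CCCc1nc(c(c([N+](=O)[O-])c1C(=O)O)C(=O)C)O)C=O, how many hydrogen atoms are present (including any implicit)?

18

Hydrogens are implicit in SMILES; fill each atom to its normal valence:
  5 × C: 2 H each → 10
  5 × C (aromatic): no H
  4 × O: no H
  3 × C: 1 H each → 3
  2 × C: no H
  2 × O: 1 H each → 2
  1 × C: 3 H
  1 × N (aromatic): no H
  1 × N (charge +1): no H
  1 × O (charge -1): no H
  Total hydrogens = 18.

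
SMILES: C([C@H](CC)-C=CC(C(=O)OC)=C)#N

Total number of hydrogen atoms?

Hydrogens are implicit in SMILES; fill each atom to its normal valence:
  3 × C: 1 H each → 3
  3 × C: no H
  2 × C: 3 H each → 6
  2 × C: 2 H each → 4
  2 × O: no H
  1 × N: no H
  Total hydrogens = 13.

13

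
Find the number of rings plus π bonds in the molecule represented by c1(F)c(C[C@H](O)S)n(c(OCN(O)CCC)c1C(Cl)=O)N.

Molecular formula from the SMILES: C11H17ClFN3O4S.
DoU = (2C + 2 + N − H − X)/2 = (2·11 + 2 + 3 − 17 − 2)/2 = 8/2 = 4.
(Structurally: 1 ring(s) + 3 π bond(s) = 4.)

4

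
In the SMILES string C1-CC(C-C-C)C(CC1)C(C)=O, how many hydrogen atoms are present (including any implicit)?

Hydrogens are implicit in SMILES; fill each atom to its normal valence:
  6 × C: 2 H each → 12
  2 × C: 3 H each → 6
  2 × C: 1 H each → 2
  1 × C: no H
  1 × O: no H
  Total hydrogens = 20.

20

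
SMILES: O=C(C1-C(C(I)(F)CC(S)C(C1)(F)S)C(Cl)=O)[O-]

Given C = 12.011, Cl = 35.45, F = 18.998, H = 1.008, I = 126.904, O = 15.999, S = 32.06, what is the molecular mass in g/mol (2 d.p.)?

Molecular formula: C9H9ClF2IO3S2-.
M = 9×12.011 + 1×35.45 + 2×18.998 + 9×1.008 + 1×126.904 + 3×15.999 + 2×32.06 = 429.64 g/mol.

429.64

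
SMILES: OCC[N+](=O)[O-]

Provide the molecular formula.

C2H5NO3

Heavy atoms from the SMILES: 2 C, 1 N, 3 O.
Implicit hydrogens by atom environment:
  2 × C: 2 H each → 4
  1 × N (charge +1): no H
  1 × O: 1 H
  1 × O: no H
  1 × O (charge -1): no H
  Total hydrogens = 5.
Molecular formula: C2H5NO3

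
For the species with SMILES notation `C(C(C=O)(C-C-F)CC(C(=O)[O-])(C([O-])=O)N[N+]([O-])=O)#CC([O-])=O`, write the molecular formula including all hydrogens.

Heavy atoms from the SMILES: 11 C, 1 F, 2 N, 9 O.
Implicit hydrogens by atom environment:
  7 × C: no H
  5 × O: no H
  4 × O (charge -1): no H
  3 × C: 2 H each → 6
  1 × C: 1 H
  1 × F: no H
  1 × N: 1 H
  1 × N (charge +1): no H
  Total hydrogens = 8.
Net charge -3.
Molecular formula: [C11H8FN2O9]3-

[C11H8FN2O9]3-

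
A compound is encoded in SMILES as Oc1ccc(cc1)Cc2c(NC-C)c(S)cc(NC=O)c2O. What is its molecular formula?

C16H18N2O3S

Heavy atoms from the SMILES: 16 C, 2 N, 3 O, 1 S.
Implicit hydrogens by atom environment:
  7 × C (aromatic): no H
  5 × C (aromatic): 1 H each → 5
  2 × C: 2 H each → 4
  2 × N: 1 H each → 2
  2 × O: 1 H each → 2
  1 × C: 3 H
  1 × C: 1 H
  1 × O: no H
  1 × S: 1 H
  Total hydrogens = 18.
Molecular formula: C16H18N2O3S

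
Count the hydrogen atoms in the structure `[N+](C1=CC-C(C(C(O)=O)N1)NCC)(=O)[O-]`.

Hydrogens are implicit in SMILES; fill each atom to its normal valence:
  3 × C: 1 H each → 3
  2 × C: 2 H each → 4
  2 × C: no H
  2 × N: 1 H each → 2
  2 × O: no H
  1 × C: 3 H
  1 × N (charge +1): no H
  1 × O: 1 H
  1 × O (charge -1): no H
  Total hydrogens = 13.

13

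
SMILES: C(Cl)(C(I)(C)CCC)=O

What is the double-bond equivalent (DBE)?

Molecular formula from the SMILES: C6H10ClIO.
DoU = (2C + 2 + N − H − X)/2 = (2·6 + 2 + 0 − 10 − 2)/2 = 2/2 = 1.
(Structurally: 0 ring(s) + 1 π bond(s) = 1.)

1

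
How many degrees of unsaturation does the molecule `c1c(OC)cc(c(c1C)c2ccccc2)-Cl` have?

Molecular formula from the SMILES: C14H13ClO.
DoU = (2C + 2 + N − H − X)/2 = (2·14 + 2 + 0 − 13 − 1)/2 = 16/2 = 8.
(Structurally: 2 ring(s) + 6 π bond(s) = 8.)

8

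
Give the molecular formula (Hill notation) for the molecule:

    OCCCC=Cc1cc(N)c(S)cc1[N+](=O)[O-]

C11H14N2O3S

Heavy atoms from the SMILES: 11 C, 2 N, 3 O, 1 S.
Implicit hydrogens by atom environment:
  4 × C (aromatic): no H
  3 × C: 2 H each → 6
  2 × C (aromatic): 1 H each → 2
  2 × C: 1 H each → 2
  1 × N: 2 H
  1 × N (charge +1): no H
  1 × O: 1 H
  1 × O: no H
  1 × O (charge -1): no H
  1 × S: 1 H
  Total hydrogens = 14.
Molecular formula: C11H14N2O3S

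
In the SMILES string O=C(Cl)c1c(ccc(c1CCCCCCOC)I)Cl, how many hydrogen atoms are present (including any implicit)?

Hydrogens are implicit in SMILES; fill each atom to its normal valence:
  6 × C: 2 H each → 12
  4 × C (aromatic): no H
  2 × C (aromatic): 1 H each → 2
  2 × Cl: no H
  2 × O: no H
  1 × C: 3 H
  1 × C: no H
  1 × I: no H
  Total hydrogens = 17.

17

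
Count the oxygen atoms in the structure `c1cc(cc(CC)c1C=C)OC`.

1

The symbol for oxygen appears 1 time in the SMILES.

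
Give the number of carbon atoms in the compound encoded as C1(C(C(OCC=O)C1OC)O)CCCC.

11

The symbol for carbon appears 11 times in the SMILES.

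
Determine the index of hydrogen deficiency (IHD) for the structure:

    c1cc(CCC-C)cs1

Molecular formula from the SMILES: C8H12S.
DoU = (2C + 2 + N − H − X)/2 = (2·8 + 2 + 0 − 12 − 0)/2 = 6/2 = 3.
(Structurally: 1 ring(s) + 2 π bond(s) = 3.)

3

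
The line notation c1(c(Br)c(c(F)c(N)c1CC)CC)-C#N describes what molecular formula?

C11H12BrFN2

Heavy atoms from the SMILES: 1 Br, 11 C, 1 F, 2 N.
Implicit hydrogens by atom environment:
  6 × C (aromatic): no H
  2 × C: 3 H each → 6
  2 × C: 2 H each → 4
  1 × Br: no H
  1 × C: no H
  1 × F: no H
  1 × N: 2 H
  1 × N: no H
  Total hydrogens = 12.
Molecular formula: C11H12BrFN2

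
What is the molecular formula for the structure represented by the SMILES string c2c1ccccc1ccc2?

C10H8

Heavy atoms from the SMILES: 10 C.
Implicit hydrogens by atom environment:
  8 × C (aromatic): 1 H each → 8
  2 × C (aromatic): no H
  Total hydrogens = 8.
Molecular formula: C10H8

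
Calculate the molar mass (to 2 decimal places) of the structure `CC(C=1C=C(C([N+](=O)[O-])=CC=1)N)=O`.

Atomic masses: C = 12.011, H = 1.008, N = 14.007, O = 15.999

Molecular formula: C8H8N2O3.
M = 8×12.011 + 8×1.008 + 2×14.007 + 3×15.999 = 180.16 g/mol.

180.16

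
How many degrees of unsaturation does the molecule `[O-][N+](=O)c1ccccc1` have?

5

Molecular formula from the SMILES: C6H5NO2.
DoU = (2C + 2 + N − H − X)/2 = (2·6 + 2 + 1 − 5 − 0)/2 = 10/2 = 5.
(Structurally: 1 ring(s) + 4 π bond(s) = 5.)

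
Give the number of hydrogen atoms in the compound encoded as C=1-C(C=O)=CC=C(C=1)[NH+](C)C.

12

Hydrogens are implicit in SMILES; fill each atom to its normal valence:
  4 × C (aromatic): 1 H each → 4
  2 × C: 3 H each → 6
  2 × C (aromatic): no H
  1 × C: 1 H
  1 × N (charge +1): 1 H
  1 × O: no H
  Total hydrogens = 12.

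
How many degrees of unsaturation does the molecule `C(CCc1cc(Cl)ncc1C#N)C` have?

6

Molecular formula from the SMILES: C10H11ClN2.
DoU = (2C + 2 + N − H − X)/2 = (2·10 + 2 + 2 − 11 − 1)/2 = 12/2 = 6.
(Structurally: 1 ring(s) + 5 π bond(s) = 6.)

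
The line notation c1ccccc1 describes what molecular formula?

Heavy atoms from the SMILES: 6 C.
Implicit hydrogens by atom environment:
  6 × C (aromatic): 1 H each → 6
  Total hydrogens = 6.
Molecular formula: C6H6

C6H6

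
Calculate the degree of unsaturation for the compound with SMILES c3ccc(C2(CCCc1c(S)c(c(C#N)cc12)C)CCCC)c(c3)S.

Molecular formula from the SMILES: C22H25NS2.
DoU = (2C + 2 + N − H − X)/2 = (2·22 + 2 + 1 − 25 − 0)/2 = 22/2 = 11.
(Structurally: 3 ring(s) + 8 π bond(s) = 11.)

11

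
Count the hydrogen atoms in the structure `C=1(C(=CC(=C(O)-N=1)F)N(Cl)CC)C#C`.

8

Hydrogens are implicit in SMILES; fill each atom to its normal valence:
  4 × C (aromatic): no H
  1 × C: 3 H
  1 × C: 2 H
  1 × C (aromatic): 1 H
  1 × C: 1 H
  1 × C: no H
  1 × Cl: no H
  1 × F: no H
  1 × N (aromatic): no H
  1 × N: no H
  1 × O: 1 H
  Total hydrogens = 8.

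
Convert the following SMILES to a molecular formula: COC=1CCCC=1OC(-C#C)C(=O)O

C10H12O4

Heavy atoms from the SMILES: 10 C, 4 O.
Implicit hydrogens by atom environment:
  4 × C: no H
  3 × C: 2 H each → 6
  3 × O: no H
  2 × C: 1 H each → 2
  1 × C: 3 H
  1 × O: 1 H
  Total hydrogens = 12.
Molecular formula: C10H12O4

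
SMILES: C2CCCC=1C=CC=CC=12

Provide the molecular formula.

C10H12

Heavy atoms from the SMILES: 10 C.
Implicit hydrogens by atom environment:
  4 × C: 2 H each → 8
  4 × C (aromatic): 1 H each → 4
  2 × C (aromatic): no H
  Total hydrogens = 12.
Molecular formula: C10H12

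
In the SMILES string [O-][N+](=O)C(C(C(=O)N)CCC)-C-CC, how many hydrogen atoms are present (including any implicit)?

Hydrogens are implicit in SMILES; fill each atom to its normal valence:
  4 × C: 2 H each → 8
  2 × C: 3 H each → 6
  2 × C: 1 H each → 2
  2 × O: no H
  1 × C: no H
  1 × N: 2 H
  1 × N (charge +1): no H
  1 × O (charge -1): no H
  Total hydrogens = 18.

18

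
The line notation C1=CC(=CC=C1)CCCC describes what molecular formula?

Heavy atoms from the SMILES: 10 C.
Implicit hydrogens by atom environment:
  5 × C (aromatic): 1 H each → 5
  3 × C: 2 H each → 6
  1 × C: 3 H
  1 × C (aromatic): no H
  Total hydrogens = 14.
Molecular formula: C10H14

C10H14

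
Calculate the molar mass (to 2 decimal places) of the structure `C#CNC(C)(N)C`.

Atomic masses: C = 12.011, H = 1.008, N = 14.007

Molecular formula: C5H10N2.
M = 5×12.011 + 10×1.008 + 2×14.007 = 98.15 g/mol.

98.15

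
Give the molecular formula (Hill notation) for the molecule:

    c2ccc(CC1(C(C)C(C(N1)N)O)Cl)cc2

Heavy atoms from the SMILES: 12 C, 1 Cl, 2 N, 1 O.
Implicit hydrogens by atom environment:
  5 × C (aromatic): 1 H each → 5
  3 × C: 1 H each → 3
  1 × C: 3 H
  1 × C: 2 H
  1 × C: no H
  1 × C (aromatic): no H
  1 × Cl: no H
  1 × N: 2 H
  1 × N: 1 H
  1 × O: 1 H
  Total hydrogens = 17.
Molecular formula: C12H17ClN2O

C12H17ClN2O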